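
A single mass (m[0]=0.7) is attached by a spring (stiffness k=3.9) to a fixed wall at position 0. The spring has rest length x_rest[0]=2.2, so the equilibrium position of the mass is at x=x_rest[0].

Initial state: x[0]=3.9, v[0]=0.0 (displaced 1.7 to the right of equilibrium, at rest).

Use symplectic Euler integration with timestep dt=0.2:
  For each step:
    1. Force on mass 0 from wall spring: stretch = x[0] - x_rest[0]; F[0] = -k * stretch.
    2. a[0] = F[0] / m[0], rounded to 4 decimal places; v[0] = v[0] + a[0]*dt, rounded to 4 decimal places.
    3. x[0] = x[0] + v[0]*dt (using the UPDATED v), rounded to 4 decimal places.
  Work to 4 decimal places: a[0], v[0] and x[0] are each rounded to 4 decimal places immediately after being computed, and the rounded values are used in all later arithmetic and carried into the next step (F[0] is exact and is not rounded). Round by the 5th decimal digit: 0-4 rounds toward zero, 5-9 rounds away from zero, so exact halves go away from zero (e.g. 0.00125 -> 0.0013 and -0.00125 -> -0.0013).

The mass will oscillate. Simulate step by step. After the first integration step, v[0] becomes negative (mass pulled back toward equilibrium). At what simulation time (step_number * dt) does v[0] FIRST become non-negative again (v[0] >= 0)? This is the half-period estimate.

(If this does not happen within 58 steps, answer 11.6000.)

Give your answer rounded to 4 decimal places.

Step 0: x=[3.9000] v=[0.0000]
Step 1: x=[3.5211] v=[-1.8943]
Step 2: x=[2.8478] v=[-3.3664]
Step 3: x=[2.0302] v=[-4.0882]
Step 4: x=[1.2504] v=[-3.8990]
Step 5: x=[0.6822] v=[-2.8409]
Step 6: x=[0.4523] v=[-1.1496]
Step 7: x=[0.6119] v=[0.7978]
First v>=0 after going negative at step 7, time=1.4000

Answer: 1.4000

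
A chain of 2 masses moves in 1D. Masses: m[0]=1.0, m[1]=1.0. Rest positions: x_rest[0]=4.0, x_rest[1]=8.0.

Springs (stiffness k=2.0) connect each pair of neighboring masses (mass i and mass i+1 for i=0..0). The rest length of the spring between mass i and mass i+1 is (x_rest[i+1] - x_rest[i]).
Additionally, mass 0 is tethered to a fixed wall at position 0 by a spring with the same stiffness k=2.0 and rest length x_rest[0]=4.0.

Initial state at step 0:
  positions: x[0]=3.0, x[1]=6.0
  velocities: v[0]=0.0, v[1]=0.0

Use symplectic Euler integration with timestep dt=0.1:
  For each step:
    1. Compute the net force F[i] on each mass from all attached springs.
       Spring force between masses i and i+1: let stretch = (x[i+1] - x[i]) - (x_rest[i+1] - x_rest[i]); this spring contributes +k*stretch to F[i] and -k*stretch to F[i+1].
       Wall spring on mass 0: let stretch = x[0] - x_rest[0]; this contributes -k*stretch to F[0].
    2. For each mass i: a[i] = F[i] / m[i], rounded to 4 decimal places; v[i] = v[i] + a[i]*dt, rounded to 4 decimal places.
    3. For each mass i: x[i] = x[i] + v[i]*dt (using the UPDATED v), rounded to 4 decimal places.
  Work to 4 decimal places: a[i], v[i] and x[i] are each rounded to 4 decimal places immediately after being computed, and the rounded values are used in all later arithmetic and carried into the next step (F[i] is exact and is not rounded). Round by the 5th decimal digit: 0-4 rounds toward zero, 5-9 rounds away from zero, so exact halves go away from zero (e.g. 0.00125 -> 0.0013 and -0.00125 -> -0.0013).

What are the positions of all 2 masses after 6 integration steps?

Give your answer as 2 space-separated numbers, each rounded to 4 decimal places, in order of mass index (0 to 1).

Answer: 3.0261 6.3933

Derivation:
Step 0: x=[3.0000 6.0000] v=[0.0000 0.0000]
Step 1: x=[3.0000 6.0200] v=[0.0000 0.2000]
Step 2: x=[3.0004 6.0596] v=[0.0040 0.3960]
Step 3: x=[3.0020 6.1180] v=[0.0158 0.5842]
Step 4: x=[3.0059 6.1941] v=[0.0386 0.7610]
Step 5: x=[3.0134 6.2864] v=[0.0751 0.9234]
Step 6: x=[3.0261 6.3933] v=[0.1270 1.0688]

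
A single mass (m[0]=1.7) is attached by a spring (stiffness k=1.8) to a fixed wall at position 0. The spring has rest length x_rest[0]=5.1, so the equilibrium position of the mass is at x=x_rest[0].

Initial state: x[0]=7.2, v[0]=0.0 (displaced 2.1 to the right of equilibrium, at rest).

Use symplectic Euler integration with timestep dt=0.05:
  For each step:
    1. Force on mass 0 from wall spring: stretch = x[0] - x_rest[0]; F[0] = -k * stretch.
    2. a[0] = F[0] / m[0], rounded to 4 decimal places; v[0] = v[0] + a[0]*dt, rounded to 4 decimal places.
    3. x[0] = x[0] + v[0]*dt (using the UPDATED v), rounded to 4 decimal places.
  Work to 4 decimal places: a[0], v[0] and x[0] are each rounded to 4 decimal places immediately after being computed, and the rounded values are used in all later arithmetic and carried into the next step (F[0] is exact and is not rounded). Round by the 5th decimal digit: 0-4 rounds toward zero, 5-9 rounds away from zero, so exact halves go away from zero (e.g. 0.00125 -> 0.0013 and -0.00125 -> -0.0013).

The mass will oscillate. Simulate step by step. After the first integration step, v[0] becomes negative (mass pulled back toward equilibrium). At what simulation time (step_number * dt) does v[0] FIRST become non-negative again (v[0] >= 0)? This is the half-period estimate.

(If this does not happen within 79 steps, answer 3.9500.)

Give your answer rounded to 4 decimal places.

Answer: 3.1000

Derivation:
Step 0: x=[7.2000] v=[0.0000]
Step 1: x=[7.1944] v=[-0.1112]
Step 2: x=[7.1833] v=[-0.2221]
Step 3: x=[7.1667] v=[-0.3324]
Step 4: x=[7.1446] v=[-0.4418]
Step 5: x=[7.1171] v=[-0.5500]
Step 6: x=[7.0843] v=[-0.6568]
Step 7: x=[7.0462] v=[-0.7619]
Step 8: x=[7.0030] v=[-0.8649]
Step 9: x=[6.9547] v=[-0.9656]
Step 10: x=[6.9015] v=[-1.0638]
Step 11: x=[6.8435] v=[-1.1592]
Step 12: x=[6.7809] v=[-1.2515]
Step 13: x=[6.7139] v=[-1.3405]
Step 14: x=[6.6426] v=[-1.4259]
Step 15: x=[6.5672] v=[-1.5076]
Step 16: x=[6.4879] v=[-1.5853]
Step 17: x=[6.4050] v=[-1.6588]
Step 18: x=[6.3186] v=[-1.7279]
Step 19: x=[6.2290] v=[-1.7924]
Step 20: x=[6.1364] v=[-1.8522]
Step 21: x=[6.0410] v=[-1.9071]
Step 22: x=[5.9432] v=[-1.9569]
Step 23: x=[5.8431] v=[-2.0015]
Step 24: x=[5.7411] v=[-2.0408]
Step 25: x=[5.6374] v=[-2.0747]
Step 26: x=[5.5322] v=[-2.1032]
Step 27: x=[5.4259] v=[-2.1261]
Step 28: x=[5.3187] v=[-2.1434]
Step 29: x=[5.2110] v=[-2.1550]
Step 30: x=[5.1030] v=[-2.1609]
Step 31: x=[4.9949] v=[-2.1611]
Step 32: x=[4.8871] v=[-2.1555]
Step 33: x=[4.7799] v=[-2.1442]
Step 34: x=[4.6735] v=[-2.1273]
Step 35: x=[4.5683] v=[-2.1047]
Step 36: x=[4.4645] v=[-2.0766]
Step 37: x=[4.3624] v=[-2.0430]
Step 38: x=[4.2622] v=[-2.0040]
Step 39: x=[4.1642] v=[-1.9596]
Step 40: x=[4.0687] v=[-1.9101]
Step 41: x=[3.9759] v=[-1.8555]
Step 42: x=[3.8861] v=[-1.7960]
Step 43: x=[3.7995] v=[-1.7317]
Step 44: x=[3.7164] v=[-1.6629]
Step 45: x=[3.6369] v=[-1.5897]
Step 46: x=[3.5613] v=[-1.5122]
Step 47: x=[3.4898] v=[-1.4307]
Step 48: x=[3.4225] v=[-1.3455]
Step 49: x=[3.3597] v=[-1.2567]
Step 50: x=[3.3015] v=[-1.1646]
Step 51: x=[3.2480] v=[-1.0694]
Step 52: x=[3.1994] v=[-0.9714]
Step 53: x=[3.1559] v=[-0.8708]
Step 54: x=[3.1175] v=[-0.7679]
Step 55: x=[3.0844] v=[-0.6629]
Step 56: x=[3.0566] v=[-0.5562]
Step 57: x=[3.0342] v=[-0.4480]
Step 58: x=[3.0173] v=[-0.3386]
Step 59: x=[3.0059] v=[-0.2283]
Step 60: x=[3.0000] v=[-0.1174]
Step 61: x=[2.9997] v=[-0.0062]
Step 62: x=[3.0050] v=[0.1050]
First v>=0 after going negative at step 62, time=3.1000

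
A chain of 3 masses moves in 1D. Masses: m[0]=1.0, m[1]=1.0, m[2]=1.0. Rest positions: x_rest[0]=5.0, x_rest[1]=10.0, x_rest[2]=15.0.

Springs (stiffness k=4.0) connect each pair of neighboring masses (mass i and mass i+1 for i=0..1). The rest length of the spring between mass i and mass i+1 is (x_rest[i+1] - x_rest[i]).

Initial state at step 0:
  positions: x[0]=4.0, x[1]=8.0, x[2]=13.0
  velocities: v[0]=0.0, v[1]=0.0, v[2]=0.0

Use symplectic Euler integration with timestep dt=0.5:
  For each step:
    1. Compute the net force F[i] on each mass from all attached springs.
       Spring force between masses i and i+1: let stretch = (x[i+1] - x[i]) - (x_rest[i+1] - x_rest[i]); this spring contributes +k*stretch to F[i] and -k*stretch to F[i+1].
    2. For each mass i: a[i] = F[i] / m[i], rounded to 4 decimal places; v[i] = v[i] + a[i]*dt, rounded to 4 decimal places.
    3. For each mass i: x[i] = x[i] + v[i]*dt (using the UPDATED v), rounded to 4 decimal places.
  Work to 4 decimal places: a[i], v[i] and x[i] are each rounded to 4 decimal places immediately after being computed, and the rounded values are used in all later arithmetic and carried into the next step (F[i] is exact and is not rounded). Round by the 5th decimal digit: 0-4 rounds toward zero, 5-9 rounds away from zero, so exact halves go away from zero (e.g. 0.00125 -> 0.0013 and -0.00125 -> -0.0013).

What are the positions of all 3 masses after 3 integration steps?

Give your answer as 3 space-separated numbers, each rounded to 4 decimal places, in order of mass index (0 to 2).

Step 0: x=[4.0000 8.0000 13.0000] v=[0.0000 0.0000 0.0000]
Step 1: x=[3.0000 9.0000 13.0000] v=[-2.0000 2.0000 0.0000]
Step 2: x=[3.0000 8.0000 14.0000] v=[0.0000 -2.0000 2.0000]
Step 3: x=[3.0000 8.0000 14.0000] v=[0.0000 0.0000 0.0000]

Answer: 3.0000 8.0000 14.0000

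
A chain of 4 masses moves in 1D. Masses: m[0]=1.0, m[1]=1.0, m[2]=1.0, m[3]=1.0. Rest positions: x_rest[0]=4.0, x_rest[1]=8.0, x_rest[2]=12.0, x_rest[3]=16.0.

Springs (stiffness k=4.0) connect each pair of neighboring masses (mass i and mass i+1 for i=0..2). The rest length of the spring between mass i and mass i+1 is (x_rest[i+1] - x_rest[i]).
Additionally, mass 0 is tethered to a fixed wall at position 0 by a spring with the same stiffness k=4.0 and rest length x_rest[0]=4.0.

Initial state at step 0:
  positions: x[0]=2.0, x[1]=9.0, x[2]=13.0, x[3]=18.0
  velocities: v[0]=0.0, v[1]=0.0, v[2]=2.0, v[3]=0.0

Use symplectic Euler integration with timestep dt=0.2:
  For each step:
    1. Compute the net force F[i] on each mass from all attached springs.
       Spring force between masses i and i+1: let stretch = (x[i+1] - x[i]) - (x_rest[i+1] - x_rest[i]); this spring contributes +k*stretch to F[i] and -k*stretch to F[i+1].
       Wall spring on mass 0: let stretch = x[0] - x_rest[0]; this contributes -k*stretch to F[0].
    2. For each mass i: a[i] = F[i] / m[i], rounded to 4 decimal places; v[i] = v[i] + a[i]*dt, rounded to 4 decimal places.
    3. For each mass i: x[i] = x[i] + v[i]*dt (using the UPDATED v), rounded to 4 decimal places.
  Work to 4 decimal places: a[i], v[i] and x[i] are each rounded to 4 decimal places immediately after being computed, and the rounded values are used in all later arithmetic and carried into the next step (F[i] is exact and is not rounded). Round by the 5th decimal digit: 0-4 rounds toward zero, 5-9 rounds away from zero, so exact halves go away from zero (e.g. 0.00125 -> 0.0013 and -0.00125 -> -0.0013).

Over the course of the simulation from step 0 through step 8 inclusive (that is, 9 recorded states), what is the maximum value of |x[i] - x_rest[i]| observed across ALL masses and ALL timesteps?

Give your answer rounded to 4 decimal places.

Answer: 2.9802

Derivation:
Step 0: x=[2.0000 9.0000 13.0000 18.0000] v=[0.0000 0.0000 2.0000 0.0000]
Step 1: x=[2.8000 8.5200 13.5600 17.8400] v=[4.0000 -2.4000 2.8000 -0.8000]
Step 2: x=[4.0672 7.9312 13.9984 17.6352] v=[6.3360 -2.9440 2.1920 -1.0240]
Step 3: x=[5.3019 7.6949 14.0479 17.4885] v=[6.1734 -1.1814 0.2477 -0.7334]
Step 4: x=[6.0712 8.0922 13.6315 17.4313] v=[3.8463 1.9866 -2.0822 -0.2859]
Step 5: x=[6.1924 9.0524 12.9367 17.4062] v=[0.6061 4.8012 -3.4738 -0.1257]
Step 6: x=[5.7804 10.1765 12.3356 17.3059] v=[-2.0598 5.6206 -3.0056 -0.5013]
Step 7: x=[5.1470 10.9427 12.1843 17.0504] v=[-3.1672 3.8310 -0.7566 -1.2775]
Step 8: x=[4.6174 10.9802 12.6129 16.6563] v=[-2.6482 0.1877 2.1430 -1.9704]
Max displacement = 2.9802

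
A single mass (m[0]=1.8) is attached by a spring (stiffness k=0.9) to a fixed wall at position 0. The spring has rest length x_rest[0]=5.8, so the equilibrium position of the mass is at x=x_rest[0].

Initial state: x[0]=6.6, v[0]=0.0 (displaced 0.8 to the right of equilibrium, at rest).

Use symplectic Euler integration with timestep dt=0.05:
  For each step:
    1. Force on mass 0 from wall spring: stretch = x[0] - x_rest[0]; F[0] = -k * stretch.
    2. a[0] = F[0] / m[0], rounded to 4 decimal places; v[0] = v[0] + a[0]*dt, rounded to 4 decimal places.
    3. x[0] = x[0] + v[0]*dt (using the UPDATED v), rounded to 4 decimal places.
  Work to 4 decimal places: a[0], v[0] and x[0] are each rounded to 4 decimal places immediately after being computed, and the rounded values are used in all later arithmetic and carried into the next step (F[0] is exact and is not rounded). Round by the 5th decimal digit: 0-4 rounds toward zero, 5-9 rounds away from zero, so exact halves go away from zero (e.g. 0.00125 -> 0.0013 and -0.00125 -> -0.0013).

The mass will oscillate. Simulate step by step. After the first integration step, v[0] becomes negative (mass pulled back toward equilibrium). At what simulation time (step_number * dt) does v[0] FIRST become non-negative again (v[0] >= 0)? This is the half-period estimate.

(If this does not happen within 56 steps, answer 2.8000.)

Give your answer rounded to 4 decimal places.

Answer: 2.8000

Derivation:
Step 0: x=[6.6000] v=[0.0000]
Step 1: x=[6.5990] v=[-0.0200]
Step 2: x=[6.5970] v=[-0.0400]
Step 3: x=[6.5940] v=[-0.0599]
Step 4: x=[6.5900] v=[-0.0798]
Step 5: x=[6.5850] v=[-0.0996]
Step 6: x=[6.5790] v=[-0.1192]
Step 7: x=[6.5721] v=[-0.1387]
Step 8: x=[6.5642] v=[-0.1580]
Step 9: x=[6.5553] v=[-0.1771]
Step 10: x=[6.5455] v=[-0.1960]
Step 11: x=[6.5348] v=[-0.2146]
Step 12: x=[6.5232] v=[-0.2330]
Step 13: x=[6.5106] v=[-0.2511]
Step 14: x=[6.4972] v=[-0.2689]
Step 15: x=[6.4829] v=[-0.2863]
Step 16: x=[6.4677] v=[-0.3034]
Step 17: x=[6.4517] v=[-0.3201]
Step 18: x=[6.4349] v=[-0.3364]
Step 19: x=[6.4173] v=[-0.3523]
Step 20: x=[6.3989] v=[-0.3677]
Step 21: x=[6.3798] v=[-0.3827]
Step 22: x=[6.3599] v=[-0.3972]
Step 23: x=[6.3393] v=[-0.4112]
Step 24: x=[6.3181] v=[-0.4247]
Step 25: x=[6.2962] v=[-0.4377]
Step 26: x=[6.2737] v=[-0.4501]
Step 27: x=[6.2506] v=[-0.4619]
Step 28: x=[6.2269] v=[-0.4732]
Step 29: x=[6.2027] v=[-0.4839]
Step 30: x=[6.1780] v=[-0.4940]
Step 31: x=[6.1528] v=[-0.5035]
Step 32: x=[6.1272] v=[-0.5123]
Step 33: x=[6.1012] v=[-0.5205]
Step 34: x=[6.0748] v=[-0.5280]
Step 35: x=[6.0481] v=[-0.5349]
Step 36: x=[6.0210] v=[-0.5411]
Step 37: x=[5.9937] v=[-0.5466]
Step 38: x=[5.9661] v=[-0.5514]
Step 39: x=[5.9383] v=[-0.5556]
Step 40: x=[5.9103] v=[-0.5591]
Step 41: x=[5.8822] v=[-0.5619]
Step 42: x=[5.8540] v=[-0.5640]
Step 43: x=[5.8257] v=[-0.5654]
Step 44: x=[5.7974] v=[-0.5660]
Step 45: x=[5.7691] v=[-0.5659]
Step 46: x=[5.7408] v=[-0.5651]
Step 47: x=[5.7126] v=[-0.5636]
Step 48: x=[5.6845] v=[-0.5614]
Step 49: x=[5.6566] v=[-0.5585]
Step 50: x=[5.6289] v=[-0.5549]
Step 51: x=[5.6014] v=[-0.5506]
Step 52: x=[5.5741] v=[-0.5456]
Step 53: x=[5.5471] v=[-0.5400]
Step 54: x=[5.5204] v=[-0.5337]
Step 55: x=[5.4941] v=[-0.5267]
Step 56: x=[5.4681] v=[-0.5191]
v[0] did not become non-negative within 56 steps; using fallback time=2.8000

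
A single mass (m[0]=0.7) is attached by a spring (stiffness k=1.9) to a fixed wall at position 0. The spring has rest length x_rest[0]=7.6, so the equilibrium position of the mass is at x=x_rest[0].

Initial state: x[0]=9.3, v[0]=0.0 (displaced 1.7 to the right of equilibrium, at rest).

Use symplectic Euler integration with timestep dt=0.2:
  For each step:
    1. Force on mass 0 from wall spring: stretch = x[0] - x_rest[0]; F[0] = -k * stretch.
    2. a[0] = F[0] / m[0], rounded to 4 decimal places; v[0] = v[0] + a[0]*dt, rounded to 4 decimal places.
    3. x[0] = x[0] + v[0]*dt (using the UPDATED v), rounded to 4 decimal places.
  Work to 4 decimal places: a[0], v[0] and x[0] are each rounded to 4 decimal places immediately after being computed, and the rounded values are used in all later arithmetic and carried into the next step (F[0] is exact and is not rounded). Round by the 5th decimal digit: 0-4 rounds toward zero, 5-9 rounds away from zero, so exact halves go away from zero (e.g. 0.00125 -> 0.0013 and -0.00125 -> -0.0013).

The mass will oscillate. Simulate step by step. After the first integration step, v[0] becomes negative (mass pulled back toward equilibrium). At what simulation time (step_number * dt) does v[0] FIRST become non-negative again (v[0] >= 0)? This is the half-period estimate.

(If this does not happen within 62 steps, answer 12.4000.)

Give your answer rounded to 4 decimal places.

Step 0: x=[9.3000] v=[0.0000]
Step 1: x=[9.1154] v=[-0.9229]
Step 2: x=[8.7663] v=[-1.7455]
Step 3: x=[8.2906] v=[-2.3786]
Step 4: x=[7.7399] v=[-2.7535]
Step 5: x=[7.1740] v=[-2.8294]
Step 6: x=[6.6544] v=[-2.5981]
Step 7: x=[6.2374] v=[-2.0848]
Step 8: x=[5.9684] v=[-1.3451]
Step 9: x=[5.8765] v=[-0.4594]
Step 10: x=[5.9717] v=[0.4762]
First v>=0 after going negative at step 10, time=2.0000

Answer: 2.0000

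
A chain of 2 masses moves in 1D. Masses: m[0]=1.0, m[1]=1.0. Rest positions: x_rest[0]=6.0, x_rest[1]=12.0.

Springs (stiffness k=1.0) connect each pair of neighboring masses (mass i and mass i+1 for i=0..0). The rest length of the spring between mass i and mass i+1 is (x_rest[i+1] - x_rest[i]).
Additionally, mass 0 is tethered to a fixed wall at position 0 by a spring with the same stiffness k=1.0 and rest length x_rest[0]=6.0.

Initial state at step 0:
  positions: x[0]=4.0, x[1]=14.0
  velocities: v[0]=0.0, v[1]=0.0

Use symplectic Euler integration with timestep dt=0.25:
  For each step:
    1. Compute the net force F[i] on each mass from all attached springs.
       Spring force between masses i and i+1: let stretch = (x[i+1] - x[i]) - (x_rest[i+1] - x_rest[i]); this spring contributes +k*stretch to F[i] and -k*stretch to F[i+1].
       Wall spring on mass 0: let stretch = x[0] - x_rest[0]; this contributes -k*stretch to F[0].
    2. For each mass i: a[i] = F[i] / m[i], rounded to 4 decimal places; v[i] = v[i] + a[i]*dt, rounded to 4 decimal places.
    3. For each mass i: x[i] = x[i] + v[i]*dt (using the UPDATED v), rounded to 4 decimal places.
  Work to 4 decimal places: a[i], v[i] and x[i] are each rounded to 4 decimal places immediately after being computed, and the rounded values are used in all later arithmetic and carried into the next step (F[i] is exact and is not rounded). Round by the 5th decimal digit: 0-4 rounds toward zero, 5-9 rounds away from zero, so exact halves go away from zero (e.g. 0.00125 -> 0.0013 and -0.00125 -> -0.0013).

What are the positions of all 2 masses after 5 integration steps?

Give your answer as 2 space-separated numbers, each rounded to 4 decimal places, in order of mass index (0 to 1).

Answer: 7.7099 11.4487

Derivation:
Step 0: x=[4.0000 14.0000] v=[0.0000 0.0000]
Step 1: x=[4.3750 13.7500] v=[1.5000 -1.0000]
Step 2: x=[5.0625 13.2891] v=[2.7500 -1.8438]
Step 3: x=[5.9478 12.6890] v=[3.5410 -2.4005]
Step 4: x=[6.8827 12.0426] v=[3.7394 -2.5858]
Step 5: x=[7.7099 11.4487] v=[3.3087 -2.3758]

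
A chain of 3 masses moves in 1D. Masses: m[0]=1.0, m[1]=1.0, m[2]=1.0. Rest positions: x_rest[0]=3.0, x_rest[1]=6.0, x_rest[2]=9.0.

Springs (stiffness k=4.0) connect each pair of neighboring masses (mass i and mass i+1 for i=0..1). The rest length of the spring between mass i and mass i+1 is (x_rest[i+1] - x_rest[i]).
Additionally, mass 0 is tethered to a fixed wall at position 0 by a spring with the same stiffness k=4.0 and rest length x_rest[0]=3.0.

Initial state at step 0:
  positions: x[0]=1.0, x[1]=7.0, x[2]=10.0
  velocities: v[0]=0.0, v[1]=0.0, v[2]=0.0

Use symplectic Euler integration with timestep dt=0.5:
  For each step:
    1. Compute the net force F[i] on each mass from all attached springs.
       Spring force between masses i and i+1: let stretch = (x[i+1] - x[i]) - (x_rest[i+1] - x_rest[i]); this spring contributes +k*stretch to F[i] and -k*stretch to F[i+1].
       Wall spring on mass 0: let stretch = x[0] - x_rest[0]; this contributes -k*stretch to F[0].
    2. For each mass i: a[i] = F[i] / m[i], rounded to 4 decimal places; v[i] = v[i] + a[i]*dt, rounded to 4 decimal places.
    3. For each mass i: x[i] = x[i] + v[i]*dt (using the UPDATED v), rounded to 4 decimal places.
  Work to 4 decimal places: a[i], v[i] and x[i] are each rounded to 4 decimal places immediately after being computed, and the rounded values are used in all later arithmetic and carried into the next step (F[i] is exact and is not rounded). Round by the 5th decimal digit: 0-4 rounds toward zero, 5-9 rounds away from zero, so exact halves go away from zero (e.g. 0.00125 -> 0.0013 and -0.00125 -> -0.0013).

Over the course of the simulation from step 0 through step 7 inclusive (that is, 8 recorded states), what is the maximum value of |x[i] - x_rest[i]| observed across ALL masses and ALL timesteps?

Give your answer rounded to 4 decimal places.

Answer: 3.0000

Derivation:
Step 0: x=[1.0000 7.0000 10.0000] v=[0.0000 0.0000 0.0000]
Step 1: x=[6.0000 4.0000 10.0000] v=[10.0000 -6.0000 0.0000]
Step 2: x=[3.0000 9.0000 7.0000] v=[-6.0000 10.0000 -6.0000]
Step 3: x=[3.0000 6.0000 9.0000] v=[0.0000 -6.0000 4.0000]
Step 4: x=[3.0000 3.0000 11.0000] v=[0.0000 -6.0000 4.0000]
Step 5: x=[0.0000 8.0000 8.0000] v=[-6.0000 10.0000 -6.0000]
Step 6: x=[5.0000 5.0000 8.0000] v=[10.0000 -6.0000 0.0000]
Step 7: x=[5.0000 5.0000 8.0000] v=[0.0000 0.0000 0.0000]
Max displacement = 3.0000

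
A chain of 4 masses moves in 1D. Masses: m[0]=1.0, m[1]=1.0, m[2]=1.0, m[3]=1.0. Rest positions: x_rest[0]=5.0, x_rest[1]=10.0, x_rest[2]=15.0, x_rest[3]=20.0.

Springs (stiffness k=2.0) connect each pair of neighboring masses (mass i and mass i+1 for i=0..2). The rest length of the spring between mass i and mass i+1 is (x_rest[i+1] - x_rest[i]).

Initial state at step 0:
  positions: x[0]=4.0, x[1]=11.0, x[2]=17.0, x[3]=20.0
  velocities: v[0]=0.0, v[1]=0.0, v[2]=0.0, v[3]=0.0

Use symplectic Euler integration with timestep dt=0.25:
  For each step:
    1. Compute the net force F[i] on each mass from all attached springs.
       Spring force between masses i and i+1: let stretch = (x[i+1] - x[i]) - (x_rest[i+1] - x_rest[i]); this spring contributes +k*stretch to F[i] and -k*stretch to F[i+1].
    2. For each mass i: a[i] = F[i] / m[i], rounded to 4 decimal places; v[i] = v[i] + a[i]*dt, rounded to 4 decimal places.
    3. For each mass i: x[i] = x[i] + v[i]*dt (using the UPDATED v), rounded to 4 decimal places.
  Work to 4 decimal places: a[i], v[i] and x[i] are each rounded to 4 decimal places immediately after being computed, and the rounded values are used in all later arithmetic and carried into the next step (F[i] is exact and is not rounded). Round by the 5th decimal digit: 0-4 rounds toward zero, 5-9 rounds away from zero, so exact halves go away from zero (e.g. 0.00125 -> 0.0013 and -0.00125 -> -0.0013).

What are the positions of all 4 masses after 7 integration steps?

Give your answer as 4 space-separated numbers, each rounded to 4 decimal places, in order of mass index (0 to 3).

Step 0: x=[4.0000 11.0000 17.0000 20.0000] v=[0.0000 0.0000 0.0000 0.0000]
Step 1: x=[4.2500 10.8750 16.6250 20.2500] v=[1.0000 -0.5000 -1.5000 1.0000]
Step 2: x=[4.7031 10.6406 15.9844 20.6719] v=[1.8125 -0.9375 -2.5625 1.6875]
Step 3: x=[5.2734 10.3320 15.2617 21.1329] v=[2.2813 -1.2344 -2.8907 1.8438]
Step 4: x=[5.8511 10.0073 14.6567 21.4850] v=[2.3106 -1.2989 -2.4200 1.4082]
Step 5: x=[6.3233 9.7442 14.3241 21.6085] v=[1.8887 -1.0523 -1.3306 0.4941]
Step 6: x=[6.5981 9.6260 14.3295 21.4465] v=[1.0992 -0.4728 0.0217 -0.6481]
Step 7: x=[6.6264 9.7173 14.6366 21.0199] v=[0.1132 0.3650 1.2285 -1.7066]

Answer: 6.6264 9.7173 14.6366 21.0199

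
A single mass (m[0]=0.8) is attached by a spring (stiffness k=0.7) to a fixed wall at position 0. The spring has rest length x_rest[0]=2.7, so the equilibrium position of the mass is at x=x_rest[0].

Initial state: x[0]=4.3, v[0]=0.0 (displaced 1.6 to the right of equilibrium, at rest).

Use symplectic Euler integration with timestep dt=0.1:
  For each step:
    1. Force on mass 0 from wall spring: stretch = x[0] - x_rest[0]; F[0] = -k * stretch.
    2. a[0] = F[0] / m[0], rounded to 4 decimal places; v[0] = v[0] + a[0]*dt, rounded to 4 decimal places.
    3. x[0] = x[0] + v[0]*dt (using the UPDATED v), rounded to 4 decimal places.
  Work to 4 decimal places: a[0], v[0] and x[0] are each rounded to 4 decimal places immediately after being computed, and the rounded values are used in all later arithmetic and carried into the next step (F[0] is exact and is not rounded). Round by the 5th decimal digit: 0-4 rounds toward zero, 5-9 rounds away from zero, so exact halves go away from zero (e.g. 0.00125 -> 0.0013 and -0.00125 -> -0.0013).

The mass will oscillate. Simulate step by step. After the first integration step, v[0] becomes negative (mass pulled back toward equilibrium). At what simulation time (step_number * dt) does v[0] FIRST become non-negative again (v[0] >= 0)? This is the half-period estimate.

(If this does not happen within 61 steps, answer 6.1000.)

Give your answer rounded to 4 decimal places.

Answer: 3.4000

Derivation:
Step 0: x=[4.3000] v=[0.0000]
Step 1: x=[4.2860] v=[-0.1400]
Step 2: x=[4.2581] v=[-0.2788]
Step 3: x=[4.2166] v=[-0.4151]
Step 4: x=[4.1618] v=[-0.5478]
Step 5: x=[4.0942] v=[-0.6757]
Step 6: x=[4.0144] v=[-0.7977]
Step 7: x=[3.9231] v=[-0.9127]
Step 8: x=[3.8211] v=[-1.0197]
Step 9: x=[3.7093] v=[-1.1178]
Step 10: x=[3.5887] v=[-1.2061]
Step 11: x=[3.4603] v=[-1.2839]
Step 12: x=[3.3253] v=[-1.3504]
Step 13: x=[3.1848] v=[-1.4051]
Step 14: x=[3.0401] v=[-1.4475]
Step 15: x=[2.8924] v=[-1.4773]
Step 16: x=[2.7430] v=[-1.4941]
Step 17: x=[2.5932] v=[-1.4979]
Step 18: x=[2.4443] v=[-1.4886]
Step 19: x=[2.2977] v=[-1.4662]
Step 20: x=[2.1546] v=[-1.4310]
Step 21: x=[2.0163] v=[-1.3833]
Step 22: x=[1.8840] v=[-1.3235]
Step 23: x=[1.7588] v=[-1.2521]
Step 24: x=[1.6418] v=[-1.1697]
Step 25: x=[1.5341] v=[-1.0771]
Step 26: x=[1.4366] v=[-0.9751]
Step 27: x=[1.3501] v=[-0.8646]
Step 28: x=[1.2755] v=[-0.7465]
Step 29: x=[1.2133] v=[-0.6219]
Step 30: x=[1.1641] v=[-0.4918]
Step 31: x=[1.1284] v=[-0.3574]
Step 32: x=[1.1064] v=[-0.2199]
Step 33: x=[1.0984] v=[-0.0805]
Step 34: x=[1.1044] v=[0.0596]
First v>=0 after going negative at step 34, time=3.4000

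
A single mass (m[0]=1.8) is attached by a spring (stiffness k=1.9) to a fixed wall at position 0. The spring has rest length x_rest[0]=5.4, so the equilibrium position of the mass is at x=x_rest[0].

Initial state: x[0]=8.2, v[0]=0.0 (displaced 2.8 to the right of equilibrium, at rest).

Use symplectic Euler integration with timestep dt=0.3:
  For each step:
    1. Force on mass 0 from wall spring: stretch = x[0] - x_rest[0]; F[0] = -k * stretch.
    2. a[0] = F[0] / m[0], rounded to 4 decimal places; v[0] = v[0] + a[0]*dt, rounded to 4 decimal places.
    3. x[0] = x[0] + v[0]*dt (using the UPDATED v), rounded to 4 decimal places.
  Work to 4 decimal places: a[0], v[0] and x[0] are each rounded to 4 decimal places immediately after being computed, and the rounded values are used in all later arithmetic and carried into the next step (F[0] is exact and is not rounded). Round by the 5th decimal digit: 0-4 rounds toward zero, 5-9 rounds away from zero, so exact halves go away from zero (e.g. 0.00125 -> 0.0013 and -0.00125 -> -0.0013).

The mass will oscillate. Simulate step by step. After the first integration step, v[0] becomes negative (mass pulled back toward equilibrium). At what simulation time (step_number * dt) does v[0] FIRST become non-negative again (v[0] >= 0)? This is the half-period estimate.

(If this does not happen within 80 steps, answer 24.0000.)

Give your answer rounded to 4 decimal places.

Answer: 3.3000

Derivation:
Step 0: x=[8.2000] v=[0.0000]
Step 1: x=[7.9340] v=[-0.8867]
Step 2: x=[7.4273] v=[-1.6891]
Step 3: x=[6.7280] v=[-2.3311]
Step 4: x=[5.9025] v=[-2.7516]
Step 5: x=[5.0293] v=[-2.9107]
Step 6: x=[4.1913] v=[-2.7933]
Step 7: x=[3.4682] v=[-2.4105]
Step 8: x=[2.9286] v=[-1.7988]
Step 9: x=[2.6237] v=[-1.0162]
Step 10: x=[2.5826] v=[-0.1371]
Step 11: x=[2.8091] v=[0.7551]
First v>=0 after going negative at step 11, time=3.3000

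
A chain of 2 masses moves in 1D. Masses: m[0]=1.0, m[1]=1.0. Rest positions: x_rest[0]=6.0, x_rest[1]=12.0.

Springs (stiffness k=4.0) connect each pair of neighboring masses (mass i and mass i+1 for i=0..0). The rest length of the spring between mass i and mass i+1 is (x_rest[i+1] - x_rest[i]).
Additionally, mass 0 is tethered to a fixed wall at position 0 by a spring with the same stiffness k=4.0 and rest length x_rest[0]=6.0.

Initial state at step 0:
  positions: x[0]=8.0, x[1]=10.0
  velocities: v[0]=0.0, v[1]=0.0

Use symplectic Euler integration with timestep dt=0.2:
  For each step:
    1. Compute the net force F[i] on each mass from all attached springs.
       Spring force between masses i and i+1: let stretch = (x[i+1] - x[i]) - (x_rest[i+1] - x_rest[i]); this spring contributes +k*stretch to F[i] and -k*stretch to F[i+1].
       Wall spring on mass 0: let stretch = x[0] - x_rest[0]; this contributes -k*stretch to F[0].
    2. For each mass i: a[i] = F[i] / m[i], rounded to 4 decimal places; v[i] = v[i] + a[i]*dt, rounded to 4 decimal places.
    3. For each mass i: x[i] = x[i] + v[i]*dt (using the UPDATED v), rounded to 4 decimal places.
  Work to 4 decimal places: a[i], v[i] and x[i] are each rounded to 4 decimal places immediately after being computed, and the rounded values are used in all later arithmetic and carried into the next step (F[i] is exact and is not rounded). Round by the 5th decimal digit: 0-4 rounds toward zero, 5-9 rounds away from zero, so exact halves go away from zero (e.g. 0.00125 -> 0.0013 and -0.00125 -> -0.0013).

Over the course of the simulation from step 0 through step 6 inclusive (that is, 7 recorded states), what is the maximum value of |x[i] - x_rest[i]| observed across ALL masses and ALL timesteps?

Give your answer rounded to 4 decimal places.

Answer: 2.5881

Derivation:
Step 0: x=[8.0000 10.0000] v=[0.0000 0.0000]
Step 1: x=[7.0400 10.6400] v=[-4.8000 3.2000]
Step 2: x=[5.5296 11.6640] v=[-7.5520 5.1200]
Step 3: x=[4.1160 12.6665] v=[-7.0682 5.0125]
Step 4: x=[3.4119 13.2609] v=[-3.5206 2.9721]
Step 5: x=[3.7377 13.2395] v=[1.6291 -0.1071]
Step 6: x=[4.9858 12.6578] v=[6.2404 -2.9085]
Max displacement = 2.5881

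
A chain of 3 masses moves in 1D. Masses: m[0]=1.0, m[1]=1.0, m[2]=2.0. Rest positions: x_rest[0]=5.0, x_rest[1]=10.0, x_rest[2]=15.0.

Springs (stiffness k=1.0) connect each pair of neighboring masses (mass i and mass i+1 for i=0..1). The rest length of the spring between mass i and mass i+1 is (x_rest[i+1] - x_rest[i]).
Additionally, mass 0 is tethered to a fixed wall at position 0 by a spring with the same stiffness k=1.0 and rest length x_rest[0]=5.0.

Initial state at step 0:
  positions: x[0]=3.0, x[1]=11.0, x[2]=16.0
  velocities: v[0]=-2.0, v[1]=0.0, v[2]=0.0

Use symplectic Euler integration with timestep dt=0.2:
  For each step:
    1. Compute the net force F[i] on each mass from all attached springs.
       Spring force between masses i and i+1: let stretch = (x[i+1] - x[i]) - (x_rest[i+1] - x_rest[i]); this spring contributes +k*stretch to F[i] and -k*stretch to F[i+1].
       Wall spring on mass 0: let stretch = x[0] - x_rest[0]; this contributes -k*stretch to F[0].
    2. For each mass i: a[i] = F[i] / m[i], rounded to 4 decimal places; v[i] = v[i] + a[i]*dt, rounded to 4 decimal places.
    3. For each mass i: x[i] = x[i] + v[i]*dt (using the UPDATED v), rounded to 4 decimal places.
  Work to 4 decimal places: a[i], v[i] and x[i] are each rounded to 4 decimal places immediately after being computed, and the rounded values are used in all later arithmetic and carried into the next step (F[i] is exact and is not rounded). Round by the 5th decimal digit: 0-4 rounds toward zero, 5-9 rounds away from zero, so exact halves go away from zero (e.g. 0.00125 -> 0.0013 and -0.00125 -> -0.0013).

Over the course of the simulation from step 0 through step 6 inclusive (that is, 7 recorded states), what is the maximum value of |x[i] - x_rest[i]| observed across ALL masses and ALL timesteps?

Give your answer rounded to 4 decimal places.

Answer: 2.2000

Derivation:
Step 0: x=[3.0000 11.0000 16.0000] v=[-2.0000 0.0000 0.0000]
Step 1: x=[2.8000 10.8800 16.0000] v=[-1.0000 -0.6000 0.0000]
Step 2: x=[2.8112 10.6416 15.9976] v=[0.0560 -1.1920 -0.0120]
Step 3: x=[3.0232 10.3042 15.9881] v=[1.0598 -1.6869 -0.0476]
Step 4: x=[3.4055 9.9029 15.9649] v=[1.9114 -2.0063 -0.1160]
Step 5: x=[3.9115 9.4842 15.9205] v=[2.5298 -2.0934 -0.2222]
Step 6: x=[4.4839 9.1001 15.8473] v=[2.8620 -1.9207 -0.3658]
Max displacement = 2.2000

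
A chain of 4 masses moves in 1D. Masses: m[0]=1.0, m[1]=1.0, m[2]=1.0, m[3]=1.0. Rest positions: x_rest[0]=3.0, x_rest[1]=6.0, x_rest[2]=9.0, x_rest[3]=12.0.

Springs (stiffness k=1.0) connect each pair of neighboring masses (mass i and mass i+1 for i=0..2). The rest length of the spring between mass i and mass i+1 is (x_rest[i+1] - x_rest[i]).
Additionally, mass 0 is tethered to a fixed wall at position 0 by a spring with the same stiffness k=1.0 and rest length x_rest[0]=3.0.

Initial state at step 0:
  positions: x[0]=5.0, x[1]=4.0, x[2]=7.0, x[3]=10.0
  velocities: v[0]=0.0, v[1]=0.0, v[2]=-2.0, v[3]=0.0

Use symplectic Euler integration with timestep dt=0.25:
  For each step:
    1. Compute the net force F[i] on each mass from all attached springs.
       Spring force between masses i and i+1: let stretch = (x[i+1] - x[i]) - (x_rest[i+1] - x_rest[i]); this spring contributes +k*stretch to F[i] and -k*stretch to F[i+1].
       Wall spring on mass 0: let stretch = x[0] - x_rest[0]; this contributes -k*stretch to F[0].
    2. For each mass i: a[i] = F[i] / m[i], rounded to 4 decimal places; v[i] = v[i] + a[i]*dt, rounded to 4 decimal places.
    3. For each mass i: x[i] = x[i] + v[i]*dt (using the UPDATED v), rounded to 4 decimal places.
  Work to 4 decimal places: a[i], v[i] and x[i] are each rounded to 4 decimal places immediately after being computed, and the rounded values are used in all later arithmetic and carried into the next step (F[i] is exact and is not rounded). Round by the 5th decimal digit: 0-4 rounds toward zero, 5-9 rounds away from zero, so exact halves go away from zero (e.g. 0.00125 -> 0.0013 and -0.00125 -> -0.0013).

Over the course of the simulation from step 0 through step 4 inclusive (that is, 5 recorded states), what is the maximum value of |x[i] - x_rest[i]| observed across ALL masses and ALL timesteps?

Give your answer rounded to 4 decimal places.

Step 0: x=[5.0000 4.0000 7.0000 10.0000] v=[0.0000 0.0000 -2.0000 0.0000]
Step 1: x=[4.6250 4.2500 6.5000 10.0000] v=[-1.5000 1.0000 -2.0000 0.0000]
Step 2: x=[3.9375 4.6641 6.0781 9.9688] v=[-2.7500 1.6563 -1.6875 -0.1250]
Step 3: x=[3.0493 5.1212 5.8110 9.8819] v=[-3.5527 1.8282 -1.0683 -0.3477]
Step 4: x=[2.1000 5.4919 5.7553 9.7281] v=[-3.7971 1.4827 -0.2230 -0.6154]
Max displacement = 3.2447

Answer: 3.2447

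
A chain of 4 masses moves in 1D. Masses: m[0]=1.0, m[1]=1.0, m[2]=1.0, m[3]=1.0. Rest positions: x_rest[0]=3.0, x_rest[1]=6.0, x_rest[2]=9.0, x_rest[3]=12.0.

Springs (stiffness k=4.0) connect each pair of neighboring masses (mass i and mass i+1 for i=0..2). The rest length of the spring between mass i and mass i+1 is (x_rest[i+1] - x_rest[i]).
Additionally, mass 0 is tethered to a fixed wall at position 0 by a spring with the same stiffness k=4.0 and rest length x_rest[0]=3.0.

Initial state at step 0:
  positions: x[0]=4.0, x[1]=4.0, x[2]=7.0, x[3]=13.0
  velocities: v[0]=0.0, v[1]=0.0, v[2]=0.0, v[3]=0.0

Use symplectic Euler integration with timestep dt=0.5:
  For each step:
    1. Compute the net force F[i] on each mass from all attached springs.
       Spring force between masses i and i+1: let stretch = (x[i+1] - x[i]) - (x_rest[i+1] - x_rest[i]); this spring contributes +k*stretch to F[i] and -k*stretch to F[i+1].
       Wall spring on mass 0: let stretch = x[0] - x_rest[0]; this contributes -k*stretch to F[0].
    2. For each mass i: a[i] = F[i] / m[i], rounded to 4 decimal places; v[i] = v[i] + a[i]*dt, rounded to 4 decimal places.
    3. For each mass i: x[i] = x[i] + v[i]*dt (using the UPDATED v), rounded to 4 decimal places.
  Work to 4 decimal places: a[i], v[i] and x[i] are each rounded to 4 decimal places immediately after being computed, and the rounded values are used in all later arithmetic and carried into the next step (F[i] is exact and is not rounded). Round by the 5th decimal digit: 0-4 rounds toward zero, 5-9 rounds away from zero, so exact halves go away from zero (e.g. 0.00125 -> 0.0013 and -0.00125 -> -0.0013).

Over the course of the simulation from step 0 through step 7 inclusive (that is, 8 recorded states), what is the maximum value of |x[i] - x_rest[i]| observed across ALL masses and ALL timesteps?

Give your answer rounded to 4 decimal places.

Step 0: x=[4.0000 4.0000 7.0000 13.0000] v=[0.0000 0.0000 0.0000 0.0000]
Step 1: x=[0.0000 7.0000 10.0000 10.0000] v=[-8.0000 6.0000 6.0000 -6.0000]
Step 2: x=[3.0000 6.0000 10.0000 10.0000] v=[6.0000 -2.0000 0.0000 0.0000]
Step 3: x=[6.0000 6.0000 6.0000 13.0000] v=[6.0000 0.0000 -8.0000 6.0000]
Step 4: x=[3.0000 6.0000 9.0000 12.0000] v=[-6.0000 0.0000 6.0000 -2.0000]
Step 5: x=[0.0000 6.0000 12.0000 11.0000] v=[-6.0000 0.0000 6.0000 -2.0000]
Step 6: x=[3.0000 6.0000 8.0000 14.0000] v=[6.0000 0.0000 -8.0000 6.0000]
Step 7: x=[6.0000 5.0000 8.0000 14.0000] v=[6.0000 -2.0000 0.0000 0.0000]
Max displacement = 3.0000

Answer: 3.0000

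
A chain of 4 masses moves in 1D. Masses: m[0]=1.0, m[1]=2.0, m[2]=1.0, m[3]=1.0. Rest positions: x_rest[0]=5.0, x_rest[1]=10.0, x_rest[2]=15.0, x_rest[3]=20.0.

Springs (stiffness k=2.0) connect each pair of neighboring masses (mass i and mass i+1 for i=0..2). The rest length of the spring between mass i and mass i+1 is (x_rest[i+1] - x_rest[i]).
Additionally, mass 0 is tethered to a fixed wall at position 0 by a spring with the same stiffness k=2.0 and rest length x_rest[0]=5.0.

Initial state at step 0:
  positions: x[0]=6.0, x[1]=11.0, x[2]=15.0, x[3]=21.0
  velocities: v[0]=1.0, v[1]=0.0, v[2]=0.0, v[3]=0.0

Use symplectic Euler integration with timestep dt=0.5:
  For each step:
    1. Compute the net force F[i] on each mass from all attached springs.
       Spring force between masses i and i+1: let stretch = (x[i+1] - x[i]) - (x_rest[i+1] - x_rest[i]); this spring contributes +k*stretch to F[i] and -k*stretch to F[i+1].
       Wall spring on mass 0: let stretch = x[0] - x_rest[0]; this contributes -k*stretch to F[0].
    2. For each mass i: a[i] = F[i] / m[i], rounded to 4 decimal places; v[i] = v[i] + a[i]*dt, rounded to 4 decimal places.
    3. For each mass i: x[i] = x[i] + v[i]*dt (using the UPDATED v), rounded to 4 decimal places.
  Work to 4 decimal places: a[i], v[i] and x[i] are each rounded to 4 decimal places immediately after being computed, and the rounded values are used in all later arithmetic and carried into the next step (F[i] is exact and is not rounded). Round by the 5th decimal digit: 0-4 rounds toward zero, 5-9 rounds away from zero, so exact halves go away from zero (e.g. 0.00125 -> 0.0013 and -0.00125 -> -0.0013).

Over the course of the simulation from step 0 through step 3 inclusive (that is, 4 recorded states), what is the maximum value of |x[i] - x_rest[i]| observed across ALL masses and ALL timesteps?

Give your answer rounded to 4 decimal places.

Step 0: x=[6.0000 11.0000 15.0000 21.0000] v=[1.0000 0.0000 0.0000 0.0000]
Step 1: x=[6.0000 10.7500 16.0000 20.5000] v=[0.0000 -0.5000 2.0000 -1.0000]
Step 2: x=[5.3750 10.6250 16.6250 20.2500] v=[-1.2500 -0.2500 1.2500 -0.5000]
Step 3: x=[4.6875 10.6875 16.0625 20.6875] v=[-1.3750 0.1250 -1.1250 0.8750]
Max displacement = 1.6250

Answer: 1.6250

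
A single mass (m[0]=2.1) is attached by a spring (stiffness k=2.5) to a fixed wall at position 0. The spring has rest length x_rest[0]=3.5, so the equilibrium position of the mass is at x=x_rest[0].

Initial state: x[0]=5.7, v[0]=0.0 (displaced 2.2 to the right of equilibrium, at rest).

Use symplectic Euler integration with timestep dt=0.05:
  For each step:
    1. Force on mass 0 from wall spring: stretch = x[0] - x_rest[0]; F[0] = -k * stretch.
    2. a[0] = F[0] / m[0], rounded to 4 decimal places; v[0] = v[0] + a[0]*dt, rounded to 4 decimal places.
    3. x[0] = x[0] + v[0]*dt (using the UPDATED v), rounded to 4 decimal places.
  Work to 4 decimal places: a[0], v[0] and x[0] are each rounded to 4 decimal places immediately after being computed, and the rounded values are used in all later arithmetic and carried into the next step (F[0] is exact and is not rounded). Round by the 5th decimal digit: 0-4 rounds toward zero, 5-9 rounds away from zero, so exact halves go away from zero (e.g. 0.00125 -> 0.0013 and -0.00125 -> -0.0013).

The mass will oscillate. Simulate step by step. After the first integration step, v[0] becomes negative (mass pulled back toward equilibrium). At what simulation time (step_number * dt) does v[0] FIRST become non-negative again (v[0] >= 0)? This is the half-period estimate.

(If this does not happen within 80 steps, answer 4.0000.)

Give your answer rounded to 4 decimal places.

Answer: 2.9000

Derivation:
Step 0: x=[5.7000] v=[0.0000]
Step 1: x=[5.6935] v=[-0.1310]
Step 2: x=[5.6804] v=[-0.2616]
Step 3: x=[5.6608] v=[-0.3914]
Step 4: x=[5.6348] v=[-0.5200]
Step 5: x=[5.6024] v=[-0.6471]
Step 6: x=[5.5638] v=[-0.7722]
Step 7: x=[5.5191] v=[-0.8950]
Step 8: x=[5.4683] v=[-1.0152]
Step 9: x=[5.4117] v=[-1.1324]
Step 10: x=[5.3494] v=[-1.2462]
Step 11: x=[5.2816] v=[-1.3563]
Step 12: x=[5.2085] v=[-1.4624]
Step 13: x=[5.1303] v=[-1.5641]
Step 14: x=[5.0472] v=[-1.6611]
Step 15: x=[4.9595] v=[-1.7532]
Step 16: x=[4.8675] v=[-1.8401]
Step 17: x=[4.7714] v=[-1.9215]
Step 18: x=[4.6715] v=[-1.9972]
Step 19: x=[4.5682] v=[-2.0669]
Step 20: x=[4.4617] v=[-2.1305]
Step 21: x=[4.3523] v=[-2.1877]
Step 22: x=[4.2404] v=[-2.2384]
Step 23: x=[4.1263] v=[-2.2825]
Step 24: x=[4.0103] v=[-2.3198]
Step 25: x=[3.8928] v=[-2.3502]
Step 26: x=[3.7741] v=[-2.3736]
Step 27: x=[3.6546] v=[-2.3899]
Step 28: x=[3.5346] v=[-2.3991]
Step 29: x=[3.4145] v=[-2.4012]
Step 30: x=[3.2947] v=[-2.3961]
Step 31: x=[3.1755] v=[-2.3839]
Step 32: x=[3.0573] v=[-2.3646]
Step 33: x=[2.9404] v=[-2.3383]
Step 34: x=[2.8252] v=[-2.3050]
Step 35: x=[2.7120] v=[-2.2648]
Step 36: x=[2.6011] v=[-2.2179]
Step 37: x=[2.4929] v=[-2.1644]
Step 38: x=[2.3877] v=[-2.1045]
Step 39: x=[2.2858] v=[-2.0383]
Step 40: x=[2.1875] v=[-1.9660]
Step 41: x=[2.0931] v=[-1.8879]
Step 42: x=[2.0029] v=[-1.8042]
Step 43: x=[1.9171] v=[-1.7151]
Step 44: x=[1.8361] v=[-1.6209]
Step 45: x=[1.7600] v=[-1.5219]
Step 46: x=[1.6891] v=[-1.4183]
Step 47: x=[1.6236] v=[-1.3105]
Step 48: x=[1.5637] v=[-1.1988]
Step 49: x=[1.5095] v=[-1.0835]
Step 50: x=[1.4613] v=[-0.9650]
Step 51: x=[1.4191] v=[-0.8437]
Step 52: x=[1.3831] v=[-0.7198]
Step 53: x=[1.3534] v=[-0.5938]
Step 54: x=[1.3301] v=[-0.4660]
Step 55: x=[1.3133] v=[-0.3368]
Step 56: x=[1.3030] v=[-0.2066]
Step 57: x=[1.2992] v=[-0.0758]
Step 58: x=[1.3020] v=[0.0552]
First v>=0 after going negative at step 58, time=2.9000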